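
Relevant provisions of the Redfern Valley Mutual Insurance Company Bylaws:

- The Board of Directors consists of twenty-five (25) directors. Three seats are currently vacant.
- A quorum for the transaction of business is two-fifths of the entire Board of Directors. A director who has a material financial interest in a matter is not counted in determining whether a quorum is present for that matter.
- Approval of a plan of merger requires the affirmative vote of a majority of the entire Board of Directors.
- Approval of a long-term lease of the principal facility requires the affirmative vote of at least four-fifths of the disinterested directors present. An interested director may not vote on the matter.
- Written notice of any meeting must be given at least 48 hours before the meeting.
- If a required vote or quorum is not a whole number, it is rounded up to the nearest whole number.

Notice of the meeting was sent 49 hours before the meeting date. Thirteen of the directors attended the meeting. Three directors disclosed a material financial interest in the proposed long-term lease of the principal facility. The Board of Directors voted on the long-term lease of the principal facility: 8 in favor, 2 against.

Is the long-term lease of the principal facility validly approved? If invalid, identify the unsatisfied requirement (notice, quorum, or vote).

Valid — all requirements satisfied.

Notice: 49 hours given; 48 required (49 ≥ 48). Satisfied.
Quorum: 13 present, but the 3 interested directors do not count, leaving 10. Quorum is 10. Satisfied.
Vote: the long-term lease of the principal facility requires four-fifths of the disinterested directors present (13 − 3 = 10). 4/5 of 10 = 8, so 8 affirmative votes are needed; 8 voted in favor. Satisfied.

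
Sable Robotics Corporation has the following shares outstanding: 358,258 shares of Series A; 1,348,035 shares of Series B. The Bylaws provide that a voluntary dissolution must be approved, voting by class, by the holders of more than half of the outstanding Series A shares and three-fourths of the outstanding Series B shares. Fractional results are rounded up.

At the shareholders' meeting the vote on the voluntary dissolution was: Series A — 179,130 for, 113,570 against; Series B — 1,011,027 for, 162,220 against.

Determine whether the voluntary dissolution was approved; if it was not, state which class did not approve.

Series A: a majority of 358258 is 179130; 179,130 required, 179,130 in favor — approved.
Series B: 3/4 of 1348035 = 1011026.25, rounded up to 1011027; 1,011,027 required, 1,011,027 in favor — approved.

Approved — every class gave the required vote.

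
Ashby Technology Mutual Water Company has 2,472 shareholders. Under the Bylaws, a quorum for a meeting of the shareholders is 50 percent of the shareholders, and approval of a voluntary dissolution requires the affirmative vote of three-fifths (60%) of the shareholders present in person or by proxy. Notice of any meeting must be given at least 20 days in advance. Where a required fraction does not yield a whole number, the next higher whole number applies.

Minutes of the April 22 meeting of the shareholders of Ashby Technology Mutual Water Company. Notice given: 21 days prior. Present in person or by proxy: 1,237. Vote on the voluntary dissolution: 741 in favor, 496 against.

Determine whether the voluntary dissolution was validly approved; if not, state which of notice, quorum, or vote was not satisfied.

Invalid — vote requirement not satisfied.

Notice: 21 days given; 20 required. Satisfied.
Quorum: 50% of 2,472 = 1,236; 1,237 present. Satisfied.
Vote: requires three-fifths of those present (1,237); 3/5 of 1237 = 742.20, rounded up to 743, so 743 needed; 741 in favor. Not satisfied.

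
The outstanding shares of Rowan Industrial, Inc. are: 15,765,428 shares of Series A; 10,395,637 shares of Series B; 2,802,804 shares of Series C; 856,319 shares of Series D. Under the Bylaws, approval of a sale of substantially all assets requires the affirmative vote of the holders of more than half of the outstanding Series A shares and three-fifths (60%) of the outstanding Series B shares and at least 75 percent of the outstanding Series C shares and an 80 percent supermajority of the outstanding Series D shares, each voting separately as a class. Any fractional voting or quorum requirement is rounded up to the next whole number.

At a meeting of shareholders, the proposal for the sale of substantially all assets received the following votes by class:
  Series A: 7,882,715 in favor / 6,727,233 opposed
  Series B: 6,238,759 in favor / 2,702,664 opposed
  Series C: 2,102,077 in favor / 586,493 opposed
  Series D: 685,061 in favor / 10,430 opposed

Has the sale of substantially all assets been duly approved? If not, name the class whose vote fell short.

Series A: a majority of 15765428 is 7882715; 7,882,715 required, 7,882,715 in favor — approved.
Series B: 3/5 of 10395637 = 6237382.20, rounded up to 6237383; 6,237,383 required, 6,238,759 in favor — approved.
Series C: 3/4 of 2802804 = 2102103; 2,102,103 required, 2,102,077 in favor — not approved.
Series D: 4/5 of 856319 = 685055.20, rounded up to 685056; 685,056 required, 685,061 in favor — approved.

Not approved — the Series C shares did not give the required vote.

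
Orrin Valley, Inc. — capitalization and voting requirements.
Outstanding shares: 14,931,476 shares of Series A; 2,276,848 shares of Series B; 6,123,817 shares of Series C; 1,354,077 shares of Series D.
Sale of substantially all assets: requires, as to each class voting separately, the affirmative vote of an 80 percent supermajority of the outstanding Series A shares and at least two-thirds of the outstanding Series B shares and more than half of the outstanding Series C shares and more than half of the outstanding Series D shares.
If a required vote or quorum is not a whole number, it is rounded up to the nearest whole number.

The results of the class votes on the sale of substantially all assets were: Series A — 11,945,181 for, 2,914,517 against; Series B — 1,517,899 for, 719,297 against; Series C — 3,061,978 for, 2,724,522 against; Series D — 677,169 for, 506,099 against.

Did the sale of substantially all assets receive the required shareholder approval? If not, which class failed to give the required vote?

Series A: 4/5 of 14931476 = 11945180.80, rounded up to 11945181; 11,945,181 required, 11,945,181 in favor — approved.
Series B: 2/3 of 2276848 = 1517898.67, rounded up to 1517899; 1,517,899 required, 1,517,899 in favor — approved.
Series C: a majority of 6123817 is 3061909; 3,061,909 required, 3,061,978 in favor — approved.
Series D: a majority of 1354077 is 677039; 677,039 required, 677,169 in favor — approved.

Approved — every class gave the required vote.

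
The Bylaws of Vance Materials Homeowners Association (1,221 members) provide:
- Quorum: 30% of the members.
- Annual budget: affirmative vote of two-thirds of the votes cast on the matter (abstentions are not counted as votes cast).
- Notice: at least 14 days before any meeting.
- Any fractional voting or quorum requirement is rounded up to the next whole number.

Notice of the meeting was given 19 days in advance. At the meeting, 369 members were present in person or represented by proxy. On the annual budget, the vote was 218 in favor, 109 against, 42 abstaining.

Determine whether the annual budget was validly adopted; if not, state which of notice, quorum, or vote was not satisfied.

Notice: 19 days given; 14 required. Satisfied.
Quorum: 30% of 1,221 = 366.30, rounded up to 367; 369 present. Satisfied.
Vote: requires two-thirds of the votes cast (369 − 42 abstaining = 327); 2/3 of 327 = 218, so 218 needed; 218 in favor. Satisfied.

Valid — all requirements satisfied.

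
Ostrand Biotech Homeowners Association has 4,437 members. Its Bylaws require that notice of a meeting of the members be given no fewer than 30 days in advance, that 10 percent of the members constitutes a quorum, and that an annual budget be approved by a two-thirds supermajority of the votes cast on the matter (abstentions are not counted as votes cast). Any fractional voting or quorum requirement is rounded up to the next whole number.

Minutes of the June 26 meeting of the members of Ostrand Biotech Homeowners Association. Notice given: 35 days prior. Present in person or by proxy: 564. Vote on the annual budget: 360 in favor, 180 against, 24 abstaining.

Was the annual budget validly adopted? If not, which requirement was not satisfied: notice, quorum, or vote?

Notice: 35 days given; 30 required. Satisfied.
Quorum: 10% of 4,437 = 443.70, rounded up to 444; 564 present. Satisfied.
Vote: requires two-thirds of the votes cast (564 − 24 abstaining = 540); 2/3 of 540 = 360, so 360 needed; 360 in favor. Satisfied.

Valid — all requirements satisfied.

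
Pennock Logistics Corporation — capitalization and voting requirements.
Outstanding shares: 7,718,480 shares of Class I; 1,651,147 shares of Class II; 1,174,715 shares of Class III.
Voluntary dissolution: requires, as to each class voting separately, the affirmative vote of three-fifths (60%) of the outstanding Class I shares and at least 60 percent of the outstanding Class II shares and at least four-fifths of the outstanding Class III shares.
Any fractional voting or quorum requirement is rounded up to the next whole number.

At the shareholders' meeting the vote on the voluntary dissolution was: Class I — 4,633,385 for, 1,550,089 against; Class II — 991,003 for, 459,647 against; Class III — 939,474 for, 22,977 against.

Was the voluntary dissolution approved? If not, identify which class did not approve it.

Not approved — the Class III shares did not give the required vote.

Class I: 3/5 of 7718480 = 4631088; 4,631,088 required, 4,633,385 in favor — approved.
Class II: 3/5 of 1651147 = 990688.20, rounded up to 990689; 990,689 required, 991,003 in favor — approved.
Class III: 4/5 of 1174715 = 939772; 939,772 required, 939,474 in favor — not approved.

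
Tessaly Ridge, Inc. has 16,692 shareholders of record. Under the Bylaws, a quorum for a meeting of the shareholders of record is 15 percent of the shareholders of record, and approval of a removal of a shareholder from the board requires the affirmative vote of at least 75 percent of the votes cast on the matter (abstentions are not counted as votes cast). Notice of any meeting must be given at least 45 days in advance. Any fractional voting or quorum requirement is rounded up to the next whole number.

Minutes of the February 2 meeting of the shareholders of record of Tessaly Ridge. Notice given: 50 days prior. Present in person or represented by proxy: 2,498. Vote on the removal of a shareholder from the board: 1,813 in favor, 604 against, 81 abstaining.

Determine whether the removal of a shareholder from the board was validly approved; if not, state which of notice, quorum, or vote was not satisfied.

Invalid — quorum requirement not satisfied.

Notice: 50 days given; 45 required. Satisfied.
Quorum: 15% of 16,692 = 2,503.80, rounded up to 2,504; 2,498 present. Not satisfied.
Vote: requires three-fourths of the votes cast (2,498 − 81 abstaining = 2,417); 3/4 of 2417 = 1812.75, rounded up to 1813, so 1,813 needed; 1,813 in favor. Satisfied.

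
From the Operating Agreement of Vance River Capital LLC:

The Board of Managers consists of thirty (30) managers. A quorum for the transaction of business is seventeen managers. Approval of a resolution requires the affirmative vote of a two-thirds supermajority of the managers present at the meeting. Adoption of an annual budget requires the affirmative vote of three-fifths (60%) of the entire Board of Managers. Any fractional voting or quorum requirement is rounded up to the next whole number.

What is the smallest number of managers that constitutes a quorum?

17

The quorum is fixed at 17.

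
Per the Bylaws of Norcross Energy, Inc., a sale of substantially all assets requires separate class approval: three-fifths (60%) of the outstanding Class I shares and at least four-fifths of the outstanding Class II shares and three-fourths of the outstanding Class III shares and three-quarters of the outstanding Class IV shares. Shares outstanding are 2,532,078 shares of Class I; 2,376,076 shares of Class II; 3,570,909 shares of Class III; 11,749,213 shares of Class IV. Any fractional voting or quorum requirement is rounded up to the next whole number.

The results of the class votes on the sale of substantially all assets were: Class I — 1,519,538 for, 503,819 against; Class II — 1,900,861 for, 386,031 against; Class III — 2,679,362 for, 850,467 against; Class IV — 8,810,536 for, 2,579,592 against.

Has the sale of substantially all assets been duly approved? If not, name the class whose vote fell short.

Not approved — the Class IV shares did not give the required vote.

Class I: 3/5 of 2532078 = 1519246.80, rounded up to 1519247; 1,519,247 required, 1,519,538 in favor — approved.
Class II: 4/5 of 2376076 = 1900860.80, rounded up to 1900861; 1,900,861 required, 1,900,861 in favor — approved.
Class III: 3/4 of 3570909 = 2678181.75, rounded up to 2678182; 2,678,182 required, 2,679,362 in favor — approved.
Class IV: 3/4 of 11749213 = 8811909.75, rounded up to 8811910; 8,811,910 required, 8,810,536 in favor — not approved.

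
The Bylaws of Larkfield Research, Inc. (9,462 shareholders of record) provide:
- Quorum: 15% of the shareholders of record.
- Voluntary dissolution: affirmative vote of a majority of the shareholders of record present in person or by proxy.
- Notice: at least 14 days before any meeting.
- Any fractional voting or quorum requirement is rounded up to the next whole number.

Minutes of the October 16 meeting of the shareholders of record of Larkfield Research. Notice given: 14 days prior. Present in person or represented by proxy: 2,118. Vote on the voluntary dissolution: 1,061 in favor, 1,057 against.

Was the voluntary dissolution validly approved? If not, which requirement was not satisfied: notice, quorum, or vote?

Notice: 14 days given; 14 required. Satisfied.
Quorum: 15% of 9,462 = 1,419.30, rounded up to 1,420; 2,118 present. Satisfied.
Vote: requires a majority of those present (2,118); a majority of 2118 is 1060, so 1,060 needed; 1,061 in favor. Satisfied.

Valid — all requirements satisfied.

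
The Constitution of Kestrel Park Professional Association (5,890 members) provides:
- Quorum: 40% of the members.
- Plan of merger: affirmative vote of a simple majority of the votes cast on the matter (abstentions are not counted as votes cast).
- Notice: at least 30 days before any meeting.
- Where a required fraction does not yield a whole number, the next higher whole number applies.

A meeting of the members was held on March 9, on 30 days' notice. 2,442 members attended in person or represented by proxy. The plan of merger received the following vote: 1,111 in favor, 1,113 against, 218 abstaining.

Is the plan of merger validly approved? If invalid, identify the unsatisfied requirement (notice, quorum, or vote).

Notice: 30 days given; 30 required. Satisfied.
Quorum: 40% of 5,890 = 2,356; 2,442 present. Satisfied.
Vote: requires a majority of the votes cast (2,442 − 218 abstaining = 2,224); a majority of 2224 is 1113, so 1,113 needed; 1,111 in favor. Not satisfied.

Invalid — vote requirement not satisfied.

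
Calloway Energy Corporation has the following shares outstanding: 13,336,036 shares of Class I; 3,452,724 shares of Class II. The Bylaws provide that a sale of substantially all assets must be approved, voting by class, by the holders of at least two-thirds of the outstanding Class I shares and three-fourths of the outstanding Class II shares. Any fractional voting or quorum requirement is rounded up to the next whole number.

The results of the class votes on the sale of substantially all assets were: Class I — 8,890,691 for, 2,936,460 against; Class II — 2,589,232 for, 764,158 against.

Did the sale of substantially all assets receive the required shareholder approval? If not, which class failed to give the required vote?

Class I: 2/3 of 13336036 = 8890690.67, rounded up to 8890691; 8,890,691 required, 8,890,691 in favor — approved.
Class II: 3/4 of 3452724 = 2589543; 2,589,543 required, 2,589,232 in favor — not approved.

Not approved — the Class II shares did not give the required vote.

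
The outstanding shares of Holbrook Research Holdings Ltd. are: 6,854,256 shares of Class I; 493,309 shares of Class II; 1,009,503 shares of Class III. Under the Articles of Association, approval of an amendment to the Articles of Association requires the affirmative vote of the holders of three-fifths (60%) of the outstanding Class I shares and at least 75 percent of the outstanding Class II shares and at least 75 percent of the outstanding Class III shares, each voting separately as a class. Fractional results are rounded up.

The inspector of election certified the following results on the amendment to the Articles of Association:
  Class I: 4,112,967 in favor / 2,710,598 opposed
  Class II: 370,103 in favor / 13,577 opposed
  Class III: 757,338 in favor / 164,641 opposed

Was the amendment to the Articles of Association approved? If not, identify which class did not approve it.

Class I: 3/5 of 6854256 = 4112553.60, rounded up to 4112554; 4,112,554 required, 4,112,967 in favor — approved.
Class II: 3/4 of 493309 = 369981.75, rounded up to 369982; 369,982 required, 370,103 in favor — approved.
Class III: 3/4 of 1009503 = 757127.25, rounded up to 757128; 757,128 required, 757,338 in favor — approved.

Approved — every class gave the required vote.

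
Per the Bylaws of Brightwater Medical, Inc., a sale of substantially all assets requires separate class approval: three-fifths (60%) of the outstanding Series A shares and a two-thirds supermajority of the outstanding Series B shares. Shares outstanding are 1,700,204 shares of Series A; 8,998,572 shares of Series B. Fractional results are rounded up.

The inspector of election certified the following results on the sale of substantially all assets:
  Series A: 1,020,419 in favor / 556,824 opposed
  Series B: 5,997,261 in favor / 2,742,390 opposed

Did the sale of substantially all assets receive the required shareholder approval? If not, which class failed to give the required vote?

Not approved — the Series B shares did not give the required vote.

Series A: 3/5 of 1700204 = 1020122.40, rounded up to 1020123; 1,020,123 required, 1,020,419 in favor — approved.
Series B: 2/3 of 8998572 = 5999048; 5,999,048 required, 5,997,261 in favor — not approved.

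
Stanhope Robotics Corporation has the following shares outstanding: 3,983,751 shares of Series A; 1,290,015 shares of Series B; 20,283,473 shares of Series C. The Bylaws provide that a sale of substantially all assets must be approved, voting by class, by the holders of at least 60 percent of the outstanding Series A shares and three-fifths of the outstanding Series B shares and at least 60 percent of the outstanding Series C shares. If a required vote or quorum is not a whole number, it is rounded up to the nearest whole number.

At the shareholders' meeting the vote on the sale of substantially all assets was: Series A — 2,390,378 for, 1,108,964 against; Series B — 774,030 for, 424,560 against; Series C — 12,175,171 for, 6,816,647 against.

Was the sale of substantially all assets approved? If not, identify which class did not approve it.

Series A: 3/5 of 3983751 = 2390250.60, rounded up to 2390251; 2,390,251 required, 2,390,378 in favor — approved.
Series B: 3/5 of 1290015 = 774009; 774,009 required, 774,030 in favor — approved.
Series C: 3/5 of 20283473 = 12170083.80, rounded up to 12170084; 12,170,084 required, 12,175,171 in favor — approved.

Approved — every class gave the required vote.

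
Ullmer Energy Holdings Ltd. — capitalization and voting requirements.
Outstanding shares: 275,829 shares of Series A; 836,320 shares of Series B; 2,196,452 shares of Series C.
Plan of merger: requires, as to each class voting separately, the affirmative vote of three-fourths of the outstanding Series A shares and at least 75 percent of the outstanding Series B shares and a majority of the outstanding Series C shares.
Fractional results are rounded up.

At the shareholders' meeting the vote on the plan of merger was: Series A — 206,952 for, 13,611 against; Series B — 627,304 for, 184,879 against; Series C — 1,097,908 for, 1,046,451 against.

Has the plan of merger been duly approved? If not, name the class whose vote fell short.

Series A: 3/4 of 275829 = 206871.75, rounded up to 206872; 206,872 required, 206,952 in favor — approved.
Series B: 3/4 of 836320 = 627240; 627,240 required, 627,304 in favor — approved.
Series C: a majority of 2196452 is 1098227; 1,098,227 required, 1,097,908 in favor — not approved.

Not approved — the Series C shares did not give the required vote.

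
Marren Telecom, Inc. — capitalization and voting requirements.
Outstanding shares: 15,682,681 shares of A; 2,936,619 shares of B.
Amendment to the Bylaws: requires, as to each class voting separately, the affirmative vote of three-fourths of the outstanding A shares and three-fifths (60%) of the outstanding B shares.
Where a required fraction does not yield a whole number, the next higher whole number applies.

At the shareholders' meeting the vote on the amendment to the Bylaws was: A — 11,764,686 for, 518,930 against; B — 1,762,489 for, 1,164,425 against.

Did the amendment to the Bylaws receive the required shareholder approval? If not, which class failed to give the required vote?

A: 3/4 of 15682681 = 11762010.75, rounded up to 11762011; 11,762,011 required, 11,764,686 in favor — approved.
B: 3/5 of 2936619 = 1761971.40, rounded up to 1761972; 1,761,972 required, 1,762,489 in favor — approved.

Approved — every class gave the required vote.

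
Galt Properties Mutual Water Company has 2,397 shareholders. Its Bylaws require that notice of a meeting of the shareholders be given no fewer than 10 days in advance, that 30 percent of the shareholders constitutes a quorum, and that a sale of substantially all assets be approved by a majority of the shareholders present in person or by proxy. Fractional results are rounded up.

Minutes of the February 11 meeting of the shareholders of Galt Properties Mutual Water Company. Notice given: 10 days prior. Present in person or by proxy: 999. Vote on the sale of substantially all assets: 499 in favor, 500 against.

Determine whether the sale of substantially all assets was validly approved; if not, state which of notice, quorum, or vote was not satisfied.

Invalid — vote requirement not satisfied.

Notice: 10 days given; 10 required. Satisfied.
Quorum: 30% of 2,397 = 719.10, rounded up to 720; 999 present. Satisfied.
Vote: requires a majority of those present (999); a majority of 999 is 500, so 500 needed; 499 in favor. Not satisfied.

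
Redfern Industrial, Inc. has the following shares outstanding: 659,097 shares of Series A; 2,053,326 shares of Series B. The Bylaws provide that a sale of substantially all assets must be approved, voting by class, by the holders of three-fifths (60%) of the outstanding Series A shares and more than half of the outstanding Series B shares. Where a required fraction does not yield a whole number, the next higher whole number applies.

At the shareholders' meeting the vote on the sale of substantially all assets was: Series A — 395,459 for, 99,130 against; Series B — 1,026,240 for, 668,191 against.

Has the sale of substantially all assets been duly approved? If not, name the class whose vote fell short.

Series A: 3/5 of 659097 = 395458.20, rounded up to 395459; 395,459 required, 395,459 in favor — approved.
Series B: a majority of 2053326 is 1026664; 1,026,664 required, 1,026,240 in favor — not approved.

Not approved — the Series B shares did not give the required vote.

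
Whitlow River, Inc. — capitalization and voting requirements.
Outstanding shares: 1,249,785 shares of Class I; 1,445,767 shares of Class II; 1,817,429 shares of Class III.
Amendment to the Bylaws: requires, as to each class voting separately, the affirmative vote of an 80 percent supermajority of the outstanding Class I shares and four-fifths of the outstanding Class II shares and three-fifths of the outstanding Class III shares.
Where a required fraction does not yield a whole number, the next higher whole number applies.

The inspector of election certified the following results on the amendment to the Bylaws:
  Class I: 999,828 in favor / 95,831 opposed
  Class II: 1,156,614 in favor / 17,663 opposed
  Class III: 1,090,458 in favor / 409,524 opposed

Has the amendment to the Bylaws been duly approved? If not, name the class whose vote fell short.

Approved — every class gave the required vote.

Class I: 4/5 of 1249785 = 999828; 999,828 required, 999,828 in favor — approved.
Class II: 4/5 of 1445767 = 1156613.60, rounded up to 1156614; 1,156,614 required, 1,156,614 in favor — approved.
Class III: 3/5 of 1817429 = 1090457.40, rounded up to 1090458; 1,090,458 required, 1,090,458 in favor — approved.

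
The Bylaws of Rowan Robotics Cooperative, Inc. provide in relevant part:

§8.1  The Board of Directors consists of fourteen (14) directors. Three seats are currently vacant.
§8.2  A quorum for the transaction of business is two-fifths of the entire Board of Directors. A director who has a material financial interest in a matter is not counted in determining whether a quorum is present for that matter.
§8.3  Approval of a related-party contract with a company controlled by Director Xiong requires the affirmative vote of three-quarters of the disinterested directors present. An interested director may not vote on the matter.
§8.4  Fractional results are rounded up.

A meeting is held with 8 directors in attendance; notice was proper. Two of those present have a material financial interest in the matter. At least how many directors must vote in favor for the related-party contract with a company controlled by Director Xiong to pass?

5

The related-party contract with a company controlled by Director Xiong requires three-fourths of the disinterested directors present (8 − 2 = 6).
3/4 of 6 = 4.50, rounded up to 5.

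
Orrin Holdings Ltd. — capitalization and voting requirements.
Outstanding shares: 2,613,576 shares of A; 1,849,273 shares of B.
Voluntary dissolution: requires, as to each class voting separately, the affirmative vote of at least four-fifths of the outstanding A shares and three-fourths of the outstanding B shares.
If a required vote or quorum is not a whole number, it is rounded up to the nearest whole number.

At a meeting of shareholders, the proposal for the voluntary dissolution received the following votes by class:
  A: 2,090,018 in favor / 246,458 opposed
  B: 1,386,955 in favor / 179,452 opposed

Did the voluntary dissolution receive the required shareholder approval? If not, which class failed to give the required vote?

A: 4/5 of 2613576 = 2090860.80, rounded up to 2090861; 2,090,861 required, 2,090,018 in favor — not approved.
B: 3/4 of 1849273 = 1386954.75, rounded up to 1386955; 1,386,955 required, 1,386,955 in favor — approved.

Not approved — the A shares did not give the required vote.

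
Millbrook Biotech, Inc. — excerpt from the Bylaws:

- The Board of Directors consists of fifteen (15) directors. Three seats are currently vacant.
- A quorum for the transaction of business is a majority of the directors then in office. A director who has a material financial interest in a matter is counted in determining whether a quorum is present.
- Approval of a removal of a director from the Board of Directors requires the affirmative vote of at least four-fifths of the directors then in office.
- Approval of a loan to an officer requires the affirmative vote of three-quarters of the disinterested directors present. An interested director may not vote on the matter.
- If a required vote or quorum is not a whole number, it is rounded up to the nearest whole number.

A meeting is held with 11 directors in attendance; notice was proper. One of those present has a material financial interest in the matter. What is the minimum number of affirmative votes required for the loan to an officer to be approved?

8

The loan to an officer requires three-fourths of the disinterested directors present (11 − 1 = 10).
3/4 of 10 = 7.50, rounded up to 8.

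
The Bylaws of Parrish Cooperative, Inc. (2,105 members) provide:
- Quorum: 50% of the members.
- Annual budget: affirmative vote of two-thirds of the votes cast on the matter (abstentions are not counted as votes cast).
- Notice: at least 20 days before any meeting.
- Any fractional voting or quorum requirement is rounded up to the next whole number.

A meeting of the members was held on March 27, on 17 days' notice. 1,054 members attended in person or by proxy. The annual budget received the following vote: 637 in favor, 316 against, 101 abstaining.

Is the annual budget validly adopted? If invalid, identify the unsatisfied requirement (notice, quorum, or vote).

Notice: 17 days given; 20 required. Not satisfied.
Quorum: 50% of 2,105 = 1,052.50, rounded up to 1,053; 1,054 present. Satisfied.
Vote: requires two-thirds of the votes cast (1,054 − 101 abstaining = 953); 2/3 of 953 = 635.33, rounded up to 636, so 636 needed; 637 in favor. Satisfied.

Invalid — notice requirement not satisfied.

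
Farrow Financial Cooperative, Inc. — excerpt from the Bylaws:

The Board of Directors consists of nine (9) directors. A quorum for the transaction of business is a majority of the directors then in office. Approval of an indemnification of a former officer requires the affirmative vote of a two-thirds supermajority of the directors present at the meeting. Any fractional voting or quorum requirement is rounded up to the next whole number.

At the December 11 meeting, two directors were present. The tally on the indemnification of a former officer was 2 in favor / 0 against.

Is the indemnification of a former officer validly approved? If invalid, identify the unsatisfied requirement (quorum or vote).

Invalid — quorum requirement not satisfied.

Quorum: 2 present; quorum is 5. Not satisfied.
Vote: the indemnification of a former officer requires two-thirds of the directors present (2). 2/3 of 2 = 1.33, rounded up to 2, so 2 affirmative votes are needed; 2 voted in favor. Satisfied. (Moot — without a quorum no business can be validly transacted.)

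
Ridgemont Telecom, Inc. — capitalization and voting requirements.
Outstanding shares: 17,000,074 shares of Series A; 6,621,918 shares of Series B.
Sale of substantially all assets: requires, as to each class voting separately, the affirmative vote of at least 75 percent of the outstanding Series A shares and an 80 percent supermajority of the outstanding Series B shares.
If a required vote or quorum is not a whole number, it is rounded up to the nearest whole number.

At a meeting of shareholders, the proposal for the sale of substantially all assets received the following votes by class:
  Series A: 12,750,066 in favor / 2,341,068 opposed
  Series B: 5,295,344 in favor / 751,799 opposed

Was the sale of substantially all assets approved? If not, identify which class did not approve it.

Not approved — the Series B shares did not give the required vote.

Series A: 3/4 of 17000074 = 12750055.50, rounded up to 12750056; 12,750,056 required, 12,750,066 in favor — approved.
Series B: 4/5 of 6621918 = 5297534.40, rounded up to 5297535; 5,297,535 required, 5,295,344 in favor — not approved.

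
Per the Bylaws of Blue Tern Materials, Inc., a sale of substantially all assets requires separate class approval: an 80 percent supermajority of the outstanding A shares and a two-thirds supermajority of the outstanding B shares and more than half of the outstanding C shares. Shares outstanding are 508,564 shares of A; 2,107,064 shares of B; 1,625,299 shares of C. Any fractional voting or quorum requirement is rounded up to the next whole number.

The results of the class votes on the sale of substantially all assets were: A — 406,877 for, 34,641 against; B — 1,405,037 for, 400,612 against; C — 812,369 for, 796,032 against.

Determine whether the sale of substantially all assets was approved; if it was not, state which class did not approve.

Not approved — the C shares did not give the required vote.

A: 4/5 of 508564 = 406851.20, rounded up to 406852; 406,852 required, 406,877 in favor — approved.
B: 2/3 of 2107064 = 1404709.33, rounded up to 1404710; 1,404,710 required, 1,405,037 in favor — approved.
C: a majority of 1625299 is 812650; 812,650 required, 812,369 in favor — not approved.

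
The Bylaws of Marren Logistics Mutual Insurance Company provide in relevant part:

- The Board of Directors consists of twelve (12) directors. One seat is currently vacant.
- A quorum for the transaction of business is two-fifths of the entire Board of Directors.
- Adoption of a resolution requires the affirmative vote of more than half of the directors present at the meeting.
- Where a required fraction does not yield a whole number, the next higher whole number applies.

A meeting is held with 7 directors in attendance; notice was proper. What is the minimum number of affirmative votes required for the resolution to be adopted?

The resolution requires a majority of the directors present (7).
A majority of 7 is 4.

4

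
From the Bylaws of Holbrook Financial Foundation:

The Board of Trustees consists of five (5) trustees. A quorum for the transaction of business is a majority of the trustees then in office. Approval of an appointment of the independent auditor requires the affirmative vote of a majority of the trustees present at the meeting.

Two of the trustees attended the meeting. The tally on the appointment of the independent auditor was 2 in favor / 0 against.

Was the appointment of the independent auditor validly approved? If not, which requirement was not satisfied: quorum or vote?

Invalid — quorum requirement not satisfied.

Quorum: 2 present; quorum is 3. Not satisfied.
Vote: the appointment of the independent auditor requires a majority of the trustees present (2). A majority of 2 is 2, so 2 affirmative votes are needed; 2 voted in favor. Satisfied. (Moot — without a quorum no business can be validly transacted.)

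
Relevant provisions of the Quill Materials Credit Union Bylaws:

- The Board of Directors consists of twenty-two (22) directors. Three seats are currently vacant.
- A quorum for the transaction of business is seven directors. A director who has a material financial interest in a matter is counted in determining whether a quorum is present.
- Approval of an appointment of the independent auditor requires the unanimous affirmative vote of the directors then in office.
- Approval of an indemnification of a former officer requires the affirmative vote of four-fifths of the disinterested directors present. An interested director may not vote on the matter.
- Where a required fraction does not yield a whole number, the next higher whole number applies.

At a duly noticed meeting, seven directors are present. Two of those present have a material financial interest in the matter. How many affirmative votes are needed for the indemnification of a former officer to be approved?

The indemnification of a former officer requires four-fifths of the disinterested directors present (7 − 2 = 5).
4/5 of 5 = 4.

4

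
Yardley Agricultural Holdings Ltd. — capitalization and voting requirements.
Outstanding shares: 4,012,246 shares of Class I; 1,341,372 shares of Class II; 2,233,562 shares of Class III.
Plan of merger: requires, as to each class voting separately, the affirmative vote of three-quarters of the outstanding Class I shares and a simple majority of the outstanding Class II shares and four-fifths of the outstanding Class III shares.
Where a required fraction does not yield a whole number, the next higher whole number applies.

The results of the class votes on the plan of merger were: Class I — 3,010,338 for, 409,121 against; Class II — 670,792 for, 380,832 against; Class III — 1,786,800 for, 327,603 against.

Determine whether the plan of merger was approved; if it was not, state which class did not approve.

Not approved — the Class III shares did not give the required vote.

Class I: 3/4 of 4012246 = 3009184.50, rounded up to 3009185; 3,009,185 required, 3,010,338 in favor — approved.
Class II: a majority of 1341372 is 670687; 670,687 required, 670,792 in favor — approved.
Class III: 4/5 of 2233562 = 1786849.60, rounded up to 1786850; 1,786,850 required, 1,786,800 in favor — not approved.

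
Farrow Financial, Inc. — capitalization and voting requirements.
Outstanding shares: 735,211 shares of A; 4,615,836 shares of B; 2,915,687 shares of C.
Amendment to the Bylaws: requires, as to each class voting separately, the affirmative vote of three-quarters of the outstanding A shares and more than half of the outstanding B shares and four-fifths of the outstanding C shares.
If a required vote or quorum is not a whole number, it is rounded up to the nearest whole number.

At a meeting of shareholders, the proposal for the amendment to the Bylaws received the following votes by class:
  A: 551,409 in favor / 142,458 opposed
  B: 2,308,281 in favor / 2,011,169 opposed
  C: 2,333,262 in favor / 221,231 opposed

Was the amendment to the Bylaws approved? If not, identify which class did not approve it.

Approved — every class gave the required vote.

A: 3/4 of 735211 = 551408.25, rounded up to 551409; 551,409 required, 551,409 in favor — approved.
B: a majority of 4615836 is 2307919; 2,307,919 required, 2,308,281 in favor — approved.
C: 4/5 of 2915687 = 2332549.60, rounded up to 2332550; 2,332,550 required, 2,333,262 in favor — approved.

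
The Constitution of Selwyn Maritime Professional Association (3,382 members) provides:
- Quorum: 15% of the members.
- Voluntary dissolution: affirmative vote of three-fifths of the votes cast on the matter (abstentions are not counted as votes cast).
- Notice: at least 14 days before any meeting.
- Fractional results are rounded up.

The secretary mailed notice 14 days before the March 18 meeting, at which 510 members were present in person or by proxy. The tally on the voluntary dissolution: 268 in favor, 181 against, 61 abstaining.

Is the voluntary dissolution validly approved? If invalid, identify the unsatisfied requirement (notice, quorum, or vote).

Notice: 14 days given; 14 required. Satisfied.
Quorum: 15% of 3,382 = 507.30, rounded up to 508; 510 present. Satisfied.
Vote: requires three-fifths of the votes cast (510 − 61 abstaining = 449); 3/5 of 449 = 269.40, rounded up to 270, so 270 needed; 268 in favor. Not satisfied.

Invalid — vote requirement not satisfied.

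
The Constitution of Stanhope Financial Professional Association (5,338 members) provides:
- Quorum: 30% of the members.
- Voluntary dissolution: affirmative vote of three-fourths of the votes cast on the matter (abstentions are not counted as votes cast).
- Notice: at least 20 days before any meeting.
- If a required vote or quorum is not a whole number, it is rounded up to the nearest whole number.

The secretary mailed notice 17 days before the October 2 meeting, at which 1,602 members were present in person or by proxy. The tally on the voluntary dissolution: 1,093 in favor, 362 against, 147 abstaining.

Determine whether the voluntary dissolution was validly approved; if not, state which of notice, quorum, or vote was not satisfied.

Invalid — notice requirement not satisfied.

Notice: 17 days given; 20 required. Not satisfied.
Quorum: 30% of 5,338 = 1,601.40, rounded up to 1,602; 1,602 present. Satisfied.
Vote: requires three-fourths of the votes cast (1,602 − 147 abstaining = 1,455); 3/4 of 1455 = 1091.25, rounded up to 1092, so 1,092 needed; 1,093 in favor. Satisfied.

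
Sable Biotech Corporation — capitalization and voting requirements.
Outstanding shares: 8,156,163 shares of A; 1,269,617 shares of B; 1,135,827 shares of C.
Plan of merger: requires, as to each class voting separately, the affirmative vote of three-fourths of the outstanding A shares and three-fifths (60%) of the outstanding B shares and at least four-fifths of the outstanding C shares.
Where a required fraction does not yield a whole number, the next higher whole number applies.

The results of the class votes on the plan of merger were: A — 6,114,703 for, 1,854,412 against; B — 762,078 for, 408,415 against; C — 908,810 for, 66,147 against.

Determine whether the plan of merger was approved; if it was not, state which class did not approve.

Not approved — the A shares did not give the required vote.

A: 3/4 of 8156163 = 6117122.25, rounded up to 6117123; 6,117,123 required, 6,114,703 in favor — not approved.
B: 3/5 of 1269617 = 761770.20, rounded up to 761771; 761,771 required, 762,078 in favor — approved.
C: 4/5 of 1135827 = 908661.60, rounded up to 908662; 908,662 required, 908,810 in favor — approved.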